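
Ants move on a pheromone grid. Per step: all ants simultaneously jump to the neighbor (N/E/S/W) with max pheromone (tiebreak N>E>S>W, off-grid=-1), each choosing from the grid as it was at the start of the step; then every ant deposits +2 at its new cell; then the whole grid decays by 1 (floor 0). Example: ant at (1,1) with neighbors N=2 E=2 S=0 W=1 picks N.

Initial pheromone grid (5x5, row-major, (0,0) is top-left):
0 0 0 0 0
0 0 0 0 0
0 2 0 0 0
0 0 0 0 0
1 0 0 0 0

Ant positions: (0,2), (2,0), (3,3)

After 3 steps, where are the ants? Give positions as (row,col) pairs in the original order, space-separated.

Step 1: ant0:(0,2)->E->(0,3) | ant1:(2,0)->E->(2,1) | ant2:(3,3)->N->(2,3)
  grid max=3 at (2,1)
Step 2: ant0:(0,3)->E->(0,4) | ant1:(2,1)->N->(1,1) | ant2:(2,3)->N->(1,3)
  grid max=2 at (2,1)
Step 3: ant0:(0,4)->S->(1,4) | ant1:(1,1)->S->(2,1) | ant2:(1,3)->N->(0,3)
  grid max=3 at (2,1)

(1,4) (2,1) (0,3)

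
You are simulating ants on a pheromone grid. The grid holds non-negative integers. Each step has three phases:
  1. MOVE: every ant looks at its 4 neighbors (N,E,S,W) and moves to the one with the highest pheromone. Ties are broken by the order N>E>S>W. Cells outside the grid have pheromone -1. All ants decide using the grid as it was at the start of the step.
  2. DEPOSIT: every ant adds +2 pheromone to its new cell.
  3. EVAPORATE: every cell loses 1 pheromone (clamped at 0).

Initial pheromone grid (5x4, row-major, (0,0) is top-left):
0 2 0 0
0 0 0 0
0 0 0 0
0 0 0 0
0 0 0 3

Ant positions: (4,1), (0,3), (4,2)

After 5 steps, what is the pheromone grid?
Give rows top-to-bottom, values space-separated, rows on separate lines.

After step 1: ants at (3,1),(1,3),(4,3)
  0 1 0 0
  0 0 0 1
  0 0 0 0
  0 1 0 0
  0 0 0 4
After step 2: ants at (2,1),(0,3),(3,3)
  0 0 0 1
  0 0 0 0
  0 1 0 0
  0 0 0 1
  0 0 0 3
After step 3: ants at (1,1),(1,3),(4,3)
  0 0 0 0
  0 1 0 1
  0 0 0 0
  0 0 0 0
  0 0 0 4
After step 4: ants at (0,1),(0,3),(3,3)
  0 1 0 1
  0 0 0 0
  0 0 0 0
  0 0 0 1
  0 0 0 3
After step 5: ants at (0,2),(1,3),(4,3)
  0 0 1 0
  0 0 0 1
  0 0 0 0
  0 0 0 0
  0 0 0 4

0 0 1 0
0 0 0 1
0 0 0 0
0 0 0 0
0 0 0 4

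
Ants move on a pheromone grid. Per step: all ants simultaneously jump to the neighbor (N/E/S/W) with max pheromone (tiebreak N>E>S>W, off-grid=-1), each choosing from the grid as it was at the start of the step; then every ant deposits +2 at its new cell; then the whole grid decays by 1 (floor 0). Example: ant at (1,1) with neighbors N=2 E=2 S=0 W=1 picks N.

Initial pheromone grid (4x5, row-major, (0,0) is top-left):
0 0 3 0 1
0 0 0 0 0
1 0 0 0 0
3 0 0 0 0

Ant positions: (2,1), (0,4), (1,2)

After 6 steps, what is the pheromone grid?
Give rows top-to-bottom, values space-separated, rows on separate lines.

After step 1: ants at (2,0),(1,4),(0,2)
  0 0 4 0 0
  0 0 0 0 1
  2 0 0 0 0
  2 0 0 0 0
After step 2: ants at (3,0),(0,4),(0,3)
  0 0 3 1 1
  0 0 0 0 0
  1 0 0 0 0
  3 0 0 0 0
After step 3: ants at (2,0),(0,3),(0,2)
  0 0 4 2 0
  0 0 0 0 0
  2 0 0 0 0
  2 0 0 0 0
After step 4: ants at (3,0),(0,2),(0,3)
  0 0 5 3 0
  0 0 0 0 0
  1 0 0 0 0
  3 0 0 0 0
After step 5: ants at (2,0),(0,3),(0,2)
  0 0 6 4 0
  0 0 0 0 0
  2 0 0 0 0
  2 0 0 0 0
After step 6: ants at (3,0),(0,2),(0,3)
  0 0 7 5 0
  0 0 0 0 0
  1 0 0 0 0
  3 0 0 0 0

0 0 7 5 0
0 0 0 0 0
1 0 0 0 0
3 0 0 0 0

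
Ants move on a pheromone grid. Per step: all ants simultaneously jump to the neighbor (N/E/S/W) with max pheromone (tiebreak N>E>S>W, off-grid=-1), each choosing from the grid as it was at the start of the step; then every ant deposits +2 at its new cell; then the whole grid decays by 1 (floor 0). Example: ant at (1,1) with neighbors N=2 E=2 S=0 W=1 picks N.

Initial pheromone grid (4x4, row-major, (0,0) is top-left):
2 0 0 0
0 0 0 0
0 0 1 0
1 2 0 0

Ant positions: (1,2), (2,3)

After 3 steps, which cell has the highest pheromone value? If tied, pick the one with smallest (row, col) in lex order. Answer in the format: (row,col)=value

Step 1: ant0:(1,2)->S->(2,2) | ant1:(2,3)->W->(2,2)
  grid max=4 at (2,2)
Step 2: ant0:(2,2)->N->(1,2) | ant1:(2,2)->N->(1,2)
  grid max=3 at (1,2)
Step 3: ant0:(1,2)->S->(2,2) | ant1:(1,2)->S->(2,2)
  grid max=6 at (2,2)
Final grid:
  0 0 0 0
  0 0 2 0
  0 0 6 0
  0 0 0 0
Max pheromone 6 at (2,2)

Answer: (2,2)=6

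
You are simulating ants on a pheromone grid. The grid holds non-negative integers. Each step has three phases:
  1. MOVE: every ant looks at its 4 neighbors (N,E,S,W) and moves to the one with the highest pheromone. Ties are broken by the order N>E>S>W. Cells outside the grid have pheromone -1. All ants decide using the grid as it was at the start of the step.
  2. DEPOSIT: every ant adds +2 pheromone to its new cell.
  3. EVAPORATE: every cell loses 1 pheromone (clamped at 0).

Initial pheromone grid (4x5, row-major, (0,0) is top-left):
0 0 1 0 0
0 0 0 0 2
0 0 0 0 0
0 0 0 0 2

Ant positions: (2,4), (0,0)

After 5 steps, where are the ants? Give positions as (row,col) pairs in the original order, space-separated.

Step 1: ant0:(2,4)->N->(1,4) | ant1:(0,0)->E->(0,1)
  grid max=3 at (1,4)
Step 2: ant0:(1,4)->N->(0,4) | ant1:(0,1)->E->(0,2)
  grid max=2 at (1,4)
Step 3: ant0:(0,4)->S->(1,4) | ant1:(0,2)->E->(0,3)
  grid max=3 at (1,4)
Step 4: ant0:(1,4)->N->(0,4) | ant1:(0,3)->E->(0,4)
  grid max=3 at (0,4)
Step 5: ant0:(0,4)->S->(1,4) | ant1:(0,4)->S->(1,4)
  grid max=5 at (1,4)

(1,4) (1,4)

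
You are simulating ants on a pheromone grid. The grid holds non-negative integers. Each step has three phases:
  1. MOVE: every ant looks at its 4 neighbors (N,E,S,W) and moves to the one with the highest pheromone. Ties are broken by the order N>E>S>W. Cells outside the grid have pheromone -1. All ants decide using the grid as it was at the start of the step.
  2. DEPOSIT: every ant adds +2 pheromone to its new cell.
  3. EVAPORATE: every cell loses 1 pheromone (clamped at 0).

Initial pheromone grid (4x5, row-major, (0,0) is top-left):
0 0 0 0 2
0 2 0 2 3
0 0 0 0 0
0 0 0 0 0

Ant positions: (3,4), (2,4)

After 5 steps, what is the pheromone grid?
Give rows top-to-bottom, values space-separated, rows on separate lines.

After step 1: ants at (2,4),(1,4)
  0 0 0 0 1
  0 1 0 1 4
  0 0 0 0 1
  0 0 0 0 0
After step 2: ants at (1,4),(0,4)
  0 0 0 0 2
  0 0 0 0 5
  0 0 0 0 0
  0 0 0 0 0
After step 3: ants at (0,4),(1,4)
  0 0 0 0 3
  0 0 0 0 6
  0 0 0 0 0
  0 0 0 0 0
After step 4: ants at (1,4),(0,4)
  0 0 0 0 4
  0 0 0 0 7
  0 0 0 0 0
  0 0 0 0 0
After step 5: ants at (0,4),(1,4)
  0 0 0 0 5
  0 0 0 0 8
  0 0 0 0 0
  0 0 0 0 0

0 0 0 0 5
0 0 0 0 8
0 0 0 0 0
0 0 0 0 0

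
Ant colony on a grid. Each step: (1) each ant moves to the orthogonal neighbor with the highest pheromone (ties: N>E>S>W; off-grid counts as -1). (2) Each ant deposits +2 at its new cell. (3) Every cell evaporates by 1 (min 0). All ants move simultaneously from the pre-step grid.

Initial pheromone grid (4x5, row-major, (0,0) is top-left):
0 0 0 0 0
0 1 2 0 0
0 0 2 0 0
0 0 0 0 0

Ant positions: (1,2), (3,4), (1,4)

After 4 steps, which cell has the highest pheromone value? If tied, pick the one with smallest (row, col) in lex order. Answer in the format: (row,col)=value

Answer: (1,4)=5

Derivation:
Step 1: ant0:(1,2)->S->(2,2) | ant1:(3,4)->N->(2,4) | ant2:(1,4)->N->(0,4)
  grid max=3 at (2,2)
Step 2: ant0:(2,2)->N->(1,2) | ant1:(2,4)->N->(1,4) | ant2:(0,4)->S->(1,4)
  grid max=3 at (1,4)
Step 3: ant0:(1,2)->S->(2,2) | ant1:(1,4)->N->(0,4) | ant2:(1,4)->N->(0,4)
  grid max=3 at (0,4)
Step 4: ant0:(2,2)->N->(1,2) | ant1:(0,4)->S->(1,4) | ant2:(0,4)->S->(1,4)
  grid max=5 at (1,4)
Final grid:
  0 0 0 0 2
  0 0 2 0 5
  0 0 2 0 0
  0 0 0 0 0
Max pheromone 5 at (1,4)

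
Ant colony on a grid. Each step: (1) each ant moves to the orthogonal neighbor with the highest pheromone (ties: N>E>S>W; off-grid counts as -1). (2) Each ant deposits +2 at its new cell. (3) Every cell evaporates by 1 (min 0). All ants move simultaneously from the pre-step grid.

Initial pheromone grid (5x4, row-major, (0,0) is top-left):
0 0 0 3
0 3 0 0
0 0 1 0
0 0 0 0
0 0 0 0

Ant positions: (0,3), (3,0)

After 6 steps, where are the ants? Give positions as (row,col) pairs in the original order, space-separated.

Step 1: ant0:(0,3)->S->(1,3) | ant1:(3,0)->N->(2,0)
  grid max=2 at (0,3)
Step 2: ant0:(1,3)->N->(0,3) | ant1:(2,0)->N->(1,0)
  grid max=3 at (0,3)
Step 3: ant0:(0,3)->S->(1,3) | ant1:(1,0)->E->(1,1)
  grid max=2 at (0,3)
Step 4: ant0:(1,3)->N->(0,3) | ant1:(1,1)->N->(0,1)
  grid max=3 at (0,3)
Step 5: ant0:(0,3)->S->(1,3) | ant1:(0,1)->S->(1,1)
  grid max=2 at (0,3)
Step 6: ant0:(1,3)->N->(0,3) | ant1:(1,1)->N->(0,1)
  grid max=3 at (0,3)

(0,3) (0,1)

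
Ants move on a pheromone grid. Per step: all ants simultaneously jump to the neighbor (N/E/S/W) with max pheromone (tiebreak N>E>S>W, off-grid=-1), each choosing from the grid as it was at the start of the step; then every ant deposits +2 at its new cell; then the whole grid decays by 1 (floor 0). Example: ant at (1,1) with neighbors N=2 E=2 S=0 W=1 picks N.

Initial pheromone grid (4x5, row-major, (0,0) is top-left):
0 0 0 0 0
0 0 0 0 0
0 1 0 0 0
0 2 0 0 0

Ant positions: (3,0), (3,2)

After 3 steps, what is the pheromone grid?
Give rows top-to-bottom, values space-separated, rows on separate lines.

After step 1: ants at (3,1),(3,1)
  0 0 0 0 0
  0 0 0 0 0
  0 0 0 0 0
  0 5 0 0 0
After step 2: ants at (2,1),(2,1)
  0 0 0 0 0
  0 0 0 0 0
  0 3 0 0 0
  0 4 0 0 0
After step 3: ants at (3,1),(3,1)
  0 0 0 0 0
  0 0 0 0 0
  0 2 0 0 0
  0 7 0 0 0

0 0 0 0 0
0 0 0 0 0
0 2 0 0 0
0 7 0 0 0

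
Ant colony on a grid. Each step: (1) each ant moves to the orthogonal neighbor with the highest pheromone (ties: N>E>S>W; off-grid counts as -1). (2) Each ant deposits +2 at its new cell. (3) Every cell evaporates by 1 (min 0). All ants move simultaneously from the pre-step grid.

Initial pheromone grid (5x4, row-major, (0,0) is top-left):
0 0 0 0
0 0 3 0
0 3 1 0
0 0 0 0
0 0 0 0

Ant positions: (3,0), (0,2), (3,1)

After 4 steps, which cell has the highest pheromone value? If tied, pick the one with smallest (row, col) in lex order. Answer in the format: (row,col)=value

Answer: (2,1)=7

Derivation:
Step 1: ant0:(3,0)->N->(2,0) | ant1:(0,2)->S->(1,2) | ant2:(3,1)->N->(2,1)
  grid max=4 at (1,2)
Step 2: ant0:(2,0)->E->(2,1) | ant1:(1,2)->N->(0,2) | ant2:(2,1)->W->(2,0)
  grid max=5 at (2,1)
Step 3: ant0:(2,1)->W->(2,0) | ant1:(0,2)->S->(1,2) | ant2:(2,0)->E->(2,1)
  grid max=6 at (2,1)
Step 4: ant0:(2,0)->E->(2,1) | ant1:(1,2)->N->(0,2) | ant2:(2,1)->W->(2,0)
  grid max=7 at (2,1)
Final grid:
  0 0 1 0
  0 0 3 0
  4 7 0 0
  0 0 0 0
  0 0 0 0
Max pheromone 7 at (2,1)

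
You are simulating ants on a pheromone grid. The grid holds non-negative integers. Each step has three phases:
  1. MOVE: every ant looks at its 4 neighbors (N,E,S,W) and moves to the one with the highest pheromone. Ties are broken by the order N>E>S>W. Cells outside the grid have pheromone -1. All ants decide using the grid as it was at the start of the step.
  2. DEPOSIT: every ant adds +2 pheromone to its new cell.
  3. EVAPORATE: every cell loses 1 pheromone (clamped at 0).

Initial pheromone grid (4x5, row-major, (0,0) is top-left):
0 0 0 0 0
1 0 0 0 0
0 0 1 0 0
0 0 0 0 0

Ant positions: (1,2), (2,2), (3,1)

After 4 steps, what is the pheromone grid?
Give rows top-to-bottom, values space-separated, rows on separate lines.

After step 1: ants at (2,2),(1,2),(2,1)
  0 0 0 0 0
  0 0 1 0 0
  0 1 2 0 0
  0 0 0 0 0
After step 2: ants at (1,2),(2,2),(2,2)
  0 0 0 0 0
  0 0 2 0 0
  0 0 5 0 0
  0 0 0 0 0
After step 3: ants at (2,2),(1,2),(1,2)
  0 0 0 0 0
  0 0 5 0 0
  0 0 6 0 0
  0 0 0 0 0
After step 4: ants at (1,2),(2,2),(2,2)
  0 0 0 0 0
  0 0 6 0 0
  0 0 9 0 0
  0 0 0 0 0

0 0 0 0 0
0 0 6 0 0
0 0 9 0 0
0 0 0 0 0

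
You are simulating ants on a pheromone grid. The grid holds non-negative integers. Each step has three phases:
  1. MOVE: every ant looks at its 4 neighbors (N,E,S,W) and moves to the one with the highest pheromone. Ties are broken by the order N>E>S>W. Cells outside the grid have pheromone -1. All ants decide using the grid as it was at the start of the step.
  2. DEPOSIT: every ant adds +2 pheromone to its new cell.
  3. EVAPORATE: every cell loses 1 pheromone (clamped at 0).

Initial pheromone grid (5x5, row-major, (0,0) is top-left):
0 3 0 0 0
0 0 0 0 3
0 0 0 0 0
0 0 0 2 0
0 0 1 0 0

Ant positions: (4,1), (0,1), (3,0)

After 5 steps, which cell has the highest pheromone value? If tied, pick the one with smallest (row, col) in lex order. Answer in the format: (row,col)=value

Answer: (0,1)=4

Derivation:
Step 1: ant0:(4,1)->E->(4,2) | ant1:(0,1)->E->(0,2) | ant2:(3,0)->N->(2,0)
  grid max=2 at (0,1)
Step 2: ant0:(4,2)->N->(3,2) | ant1:(0,2)->W->(0,1) | ant2:(2,0)->N->(1,0)
  grid max=3 at (0,1)
Step 3: ant0:(3,2)->S->(4,2) | ant1:(0,1)->E->(0,2) | ant2:(1,0)->N->(0,0)
  grid max=2 at (0,1)
Step 4: ant0:(4,2)->N->(3,2) | ant1:(0,2)->W->(0,1) | ant2:(0,0)->E->(0,1)
  grid max=5 at (0,1)
Step 5: ant0:(3,2)->S->(4,2) | ant1:(0,1)->E->(0,2) | ant2:(0,1)->E->(0,2)
  grid max=4 at (0,1)
Final grid:
  0 4 3 0 0
  0 0 0 0 0
  0 0 0 0 0
  0 0 0 0 0
  0 0 2 0 0
Max pheromone 4 at (0,1)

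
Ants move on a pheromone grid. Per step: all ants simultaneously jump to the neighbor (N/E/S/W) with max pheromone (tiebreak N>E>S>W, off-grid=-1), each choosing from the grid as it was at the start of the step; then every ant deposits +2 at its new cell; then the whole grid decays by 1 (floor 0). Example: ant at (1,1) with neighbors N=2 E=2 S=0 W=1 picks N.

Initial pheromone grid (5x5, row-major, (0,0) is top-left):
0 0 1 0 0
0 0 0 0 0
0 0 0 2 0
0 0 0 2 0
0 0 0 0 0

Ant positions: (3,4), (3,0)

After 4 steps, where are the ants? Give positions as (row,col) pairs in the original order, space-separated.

Step 1: ant0:(3,4)->W->(3,3) | ant1:(3,0)->N->(2,0)
  grid max=3 at (3,3)
Step 2: ant0:(3,3)->N->(2,3) | ant1:(2,0)->N->(1,0)
  grid max=2 at (2,3)
Step 3: ant0:(2,3)->S->(3,3) | ant1:(1,0)->N->(0,0)
  grid max=3 at (3,3)
Step 4: ant0:(3,3)->N->(2,3) | ant1:(0,0)->E->(0,1)
  grid max=2 at (2,3)

(2,3) (0,1)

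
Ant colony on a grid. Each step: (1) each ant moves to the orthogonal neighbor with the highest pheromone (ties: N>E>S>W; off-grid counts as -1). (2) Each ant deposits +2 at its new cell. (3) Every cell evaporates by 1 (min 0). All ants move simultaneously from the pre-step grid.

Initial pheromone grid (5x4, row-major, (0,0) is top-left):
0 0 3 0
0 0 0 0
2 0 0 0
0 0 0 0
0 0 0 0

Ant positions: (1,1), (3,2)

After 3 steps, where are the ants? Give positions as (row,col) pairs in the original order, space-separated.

Step 1: ant0:(1,1)->N->(0,1) | ant1:(3,2)->N->(2,2)
  grid max=2 at (0,2)
Step 2: ant0:(0,1)->E->(0,2) | ant1:(2,2)->N->(1,2)
  grid max=3 at (0,2)
Step 3: ant0:(0,2)->S->(1,2) | ant1:(1,2)->N->(0,2)
  grid max=4 at (0,2)

(1,2) (0,2)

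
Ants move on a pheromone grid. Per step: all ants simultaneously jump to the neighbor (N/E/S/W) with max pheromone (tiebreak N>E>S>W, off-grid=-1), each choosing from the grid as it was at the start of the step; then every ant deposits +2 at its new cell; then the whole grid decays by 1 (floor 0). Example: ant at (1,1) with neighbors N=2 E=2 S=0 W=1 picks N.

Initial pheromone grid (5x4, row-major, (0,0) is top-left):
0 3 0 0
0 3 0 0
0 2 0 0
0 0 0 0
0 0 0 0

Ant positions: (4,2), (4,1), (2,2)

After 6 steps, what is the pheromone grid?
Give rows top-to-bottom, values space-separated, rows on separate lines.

After step 1: ants at (3,2),(3,1),(2,1)
  0 2 0 0
  0 2 0 0
  0 3 0 0
  0 1 1 0
  0 0 0 0
After step 2: ants at (3,1),(2,1),(1,1)
  0 1 0 0
  0 3 0 0
  0 4 0 0
  0 2 0 0
  0 0 0 0
After step 3: ants at (2,1),(1,1),(2,1)
  0 0 0 0
  0 4 0 0
  0 7 0 0
  0 1 0 0
  0 0 0 0
After step 4: ants at (1,1),(2,1),(1,1)
  0 0 0 0
  0 7 0 0
  0 8 0 0
  0 0 0 0
  0 0 0 0
After step 5: ants at (2,1),(1,1),(2,1)
  0 0 0 0
  0 8 0 0
  0 11 0 0
  0 0 0 0
  0 0 0 0
After step 6: ants at (1,1),(2,1),(1,1)
  0 0 0 0
  0 11 0 0
  0 12 0 0
  0 0 0 0
  0 0 0 0

0 0 0 0
0 11 0 0
0 12 0 0
0 0 0 0
0 0 0 0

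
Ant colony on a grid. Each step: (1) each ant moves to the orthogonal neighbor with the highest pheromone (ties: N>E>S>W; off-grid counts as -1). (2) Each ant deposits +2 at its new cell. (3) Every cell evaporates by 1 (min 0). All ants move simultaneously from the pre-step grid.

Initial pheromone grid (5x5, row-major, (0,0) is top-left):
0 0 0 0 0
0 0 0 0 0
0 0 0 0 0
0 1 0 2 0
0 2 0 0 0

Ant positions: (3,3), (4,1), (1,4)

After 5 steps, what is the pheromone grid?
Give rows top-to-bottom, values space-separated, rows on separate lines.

After step 1: ants at (2,3),(3,1),(0,4)
  0 0 0 0 1
  0 0 0 0 0
  0 0 0 1 0
  0 2 0 1 0
  0 1 0 0 0
After step 2: ants at (3,3),(4,1),(1,4)
  0 0 0 0 0
  0 0 0 0 1
  0 0 0 0 0
  0 1 0 2 0
  0 2 0 0 0
After step 3: ants at (2,3),(3,1),(0,4)
  0 0 0 0 1
  0 0 0 0 0
  0 0 0 1 0
  0 2 0 1 0
  0 1 0 0 0
After step 4: ants at (3,3),(4,1),(1,4)
  0 0 0 0 0
  0 0 0 0 1
  0 0 0 0 0
  0 1 0 2 0
  0 2 0 0 0
After step 5: ants at (2,3),(3,1),(0,4)
  0 0 0 0 1
  0 0 0 0 0
  0 0 0 1 0
  0 2 0 1 0
  0 1 0 0 0

0 0 0 0 1
0 0 0 0 0
0 0 0 1 0
0 2 0 1 0
0 1 0 0 0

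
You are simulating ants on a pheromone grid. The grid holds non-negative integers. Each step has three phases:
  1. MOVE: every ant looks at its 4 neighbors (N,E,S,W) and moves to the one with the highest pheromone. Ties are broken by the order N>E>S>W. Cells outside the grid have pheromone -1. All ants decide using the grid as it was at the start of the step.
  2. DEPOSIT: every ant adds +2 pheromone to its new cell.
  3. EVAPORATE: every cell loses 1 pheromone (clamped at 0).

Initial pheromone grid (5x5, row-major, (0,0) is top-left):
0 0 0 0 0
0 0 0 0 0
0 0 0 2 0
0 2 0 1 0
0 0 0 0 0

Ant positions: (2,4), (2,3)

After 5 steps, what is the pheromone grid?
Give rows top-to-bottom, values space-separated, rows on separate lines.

After step 1: ants at (2,3),(3,3)
  0 0 0 0 0
  0 0 0 0 0
  0 0 0 3 0
  0 1 0 2 0
  0 0 0 0 0
After step 2: ants at (3,3),(2,3)
  0 0 0 0 0
  0 0 0 0 0
  0 0 0 4 0
  0 0 0 3 0
  0 0 0 0 0
After step 3: ants at (2,3),(3,3)
  0 0 0 0 0
  0 0 0 0 0
  0 0 0 5 0
  0 0 0 4 0
  0 0 0 0 0
After step 4: ants at (3,3),(2,3)
  0 0 0 0 0
  0 0 0 0 0
  0 0 0 6 0
  0 0 0 5 0
  0 0 0 0 0
After step 5: ants at (2,3),(3,3)
  0 0 0 0 0
  0 0 0 0 0
  0 0 0 7 0
  0 0 0 6 0
  0 0 0 0 0

0 0 0 0 0
0 0 0 0 0
0 0 0 7 0
0 0 0 6 0
0 0 0 0 0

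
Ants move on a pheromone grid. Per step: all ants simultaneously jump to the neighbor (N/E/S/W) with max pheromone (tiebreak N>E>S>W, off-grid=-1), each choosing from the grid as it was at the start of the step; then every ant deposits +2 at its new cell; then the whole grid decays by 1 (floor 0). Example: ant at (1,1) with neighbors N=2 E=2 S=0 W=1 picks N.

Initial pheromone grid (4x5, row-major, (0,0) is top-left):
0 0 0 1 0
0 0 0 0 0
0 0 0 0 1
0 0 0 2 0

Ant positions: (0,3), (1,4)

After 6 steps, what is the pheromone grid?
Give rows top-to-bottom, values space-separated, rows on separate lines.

After step 1: ants at (0,4),(2,4)
  0 0 0 0 1
  0 0 0 0 0
  0 0 0 0 2
  0 0 0 1 0
After step 2: ants at (1,4),(1,4)
  0 0 0 0 0
  0 0 0 0 3
  0 0 0 0 1
  0 0 0 0 0
After step 3: ants at (2,4),(2,4)
  0 0 0 0 0
  0 0 0 0 2
  0 0 0 0 4
  0 0 0 0 0
After step 4: ants at (1,4),(1,4)
  0 0 0 0 0
  0 0 0 0 5
  0 0 0 0 3
  0 0 0 0 0
After step 5: ants at (2,4),(2,4)
  0 0 0 0 0
  0 0 0 0 4
  0 0 0 0 6
  0 0 0 0 0
After step 6: ants at (1,4),(1,4)
  0 0 0 0 0
  0 0 0 0 7
  0 0 0 0 5
  0 0 0 0 0

0 0 0 0 0
0 0 0 0 7
0 0 0 0 5
0 0 0 0 0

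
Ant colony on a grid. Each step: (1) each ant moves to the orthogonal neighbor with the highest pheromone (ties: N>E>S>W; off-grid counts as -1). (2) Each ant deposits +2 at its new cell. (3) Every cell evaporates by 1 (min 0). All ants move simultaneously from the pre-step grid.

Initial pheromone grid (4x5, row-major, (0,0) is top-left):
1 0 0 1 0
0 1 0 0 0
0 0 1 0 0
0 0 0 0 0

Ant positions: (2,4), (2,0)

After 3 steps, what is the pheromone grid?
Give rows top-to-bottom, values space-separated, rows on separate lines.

After step 1: ants at (1,4),(1,0)
  0 0 0 0 0
  1 0 0 0 1
  0 0 0 0 0
  0 0 0 0 0
After step 2: ants at (0,4),(0,0)
  1 0 0 0 1
  0 0 0 0 0
  0 0 0 0 0
  0 0 0 0 0
After step 3: ants at (1,4),(0,1)
  0 1 0 0 0
  0 0 0 0 1
  0 0 0 0 0
  0 0 0 0 0

0 1 0 0 0
0 0 0 0 1
0 0 0 0 0
0 0 0 0 0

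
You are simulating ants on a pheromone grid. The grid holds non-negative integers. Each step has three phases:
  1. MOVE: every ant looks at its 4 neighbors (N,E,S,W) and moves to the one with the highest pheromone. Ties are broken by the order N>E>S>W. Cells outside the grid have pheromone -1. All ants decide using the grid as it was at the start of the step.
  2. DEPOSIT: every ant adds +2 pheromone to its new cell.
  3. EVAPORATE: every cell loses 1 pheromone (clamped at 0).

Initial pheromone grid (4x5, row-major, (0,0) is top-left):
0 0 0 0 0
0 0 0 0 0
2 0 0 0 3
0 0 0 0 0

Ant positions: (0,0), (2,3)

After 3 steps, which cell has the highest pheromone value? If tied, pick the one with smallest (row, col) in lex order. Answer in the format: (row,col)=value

Step 1: ant0:(0,0)->E->(0,1) | ant1:(2,3)->E->(2,4)
  grid max=4 at (2,4)
Step 2: ant0:(0,1)->E->(0,2) | ant1:(2,4)->N->(1,4)
  grid max=3 at (2,4)
Step 3: ant0:(0,2)->E->(0,3) | ant1:(1,4)->S->(2,4)
  grid max=4 at (2,4)
Final grid:
  0 0 0 1 0
  0 0 0 0 0
  0 0 0 0 4
  0 0 0 0 0
Max pheromone 4 at (2,4)

Answer: (2,4)=4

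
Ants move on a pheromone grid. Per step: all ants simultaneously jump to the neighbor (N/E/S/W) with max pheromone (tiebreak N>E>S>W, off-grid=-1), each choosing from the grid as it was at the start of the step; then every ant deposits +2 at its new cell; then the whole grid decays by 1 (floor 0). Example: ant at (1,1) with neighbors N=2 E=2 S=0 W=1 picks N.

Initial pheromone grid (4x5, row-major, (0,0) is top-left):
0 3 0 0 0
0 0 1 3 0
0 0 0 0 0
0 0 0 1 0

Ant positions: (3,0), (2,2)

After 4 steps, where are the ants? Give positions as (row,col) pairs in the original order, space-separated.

Step 1: ant0:(3,0)->N->(2,0) | ant1:(2,2)->N->(1,2)
  grid max=2 at (0,1)
Step 2: ant0:(2,0)->N->(1,0) | ant1:(1,2)->E->(1,3)
  grid max=3 at (1,3)
Step 3: ant0:(1,0)->N->(0,0) | ant1:(1,3)->W->(1,2)
  grid max=2 at (1,2)
Step 4: ant0:(0,0)->E->(0,1) | ant1:(1,2)->E->(1,3)
  grid max=3 at (1,3)

(0,1) (1,3)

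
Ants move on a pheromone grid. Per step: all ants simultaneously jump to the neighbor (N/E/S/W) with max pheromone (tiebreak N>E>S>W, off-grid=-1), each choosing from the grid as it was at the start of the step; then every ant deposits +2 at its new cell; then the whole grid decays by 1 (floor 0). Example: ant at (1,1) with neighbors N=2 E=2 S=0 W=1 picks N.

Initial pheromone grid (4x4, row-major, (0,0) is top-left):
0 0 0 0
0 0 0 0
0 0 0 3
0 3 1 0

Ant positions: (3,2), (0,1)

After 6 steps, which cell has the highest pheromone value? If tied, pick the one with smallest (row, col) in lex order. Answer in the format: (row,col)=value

Step 1: ant0:(3,2)->W->(3,1) | ant1:(0,1)->E->(0,2)
  grid max=4 at (3,1)
Step 2: ant0:(3,1)->N->(2,1) | ant1:(0,2)->E->(0,3)
  grid max=3 at (3,1)
Step 3: ant0:(2,1)->S->(3,1) | ant1:(0,3)->S->(1,3)
  grid max=4 at (3,1)
Step 4: ant0:(3,1)->N->(2,1) | ant1:(1,3)->N->(0,3)
  grid max=3 at (3,1)
Step 5: ant0:(2,1)->S->(3,1) | ant1:(0,3)->S->(1,3)
  grid max=4 at (3,1)
Step 6: ant0:(3,1)->N->(2,1) | ant1:(1,3)->N->(0,3)
  grid max=3 at (3,1)
Final grid:
  0 0 0 1
  0 0 0 0
  0 1 0 0
  0 3 0 0
Max pheromone 3 at (3,1)

Answer: (3,1)=3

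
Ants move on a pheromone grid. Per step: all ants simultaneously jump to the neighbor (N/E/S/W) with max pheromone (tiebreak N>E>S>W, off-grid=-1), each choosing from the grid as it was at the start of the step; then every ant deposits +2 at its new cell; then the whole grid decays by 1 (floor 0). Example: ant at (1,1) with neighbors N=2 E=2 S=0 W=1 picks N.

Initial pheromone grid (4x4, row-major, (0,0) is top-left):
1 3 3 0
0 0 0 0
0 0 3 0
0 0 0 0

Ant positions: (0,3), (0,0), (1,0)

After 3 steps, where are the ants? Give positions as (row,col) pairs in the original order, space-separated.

Step 1: ant0:(0,3)->W->(0,2) | ant1:(0,0)->E->(0,1) | ant2:(1,0)->N->(0,0)
  grid max=4 at (0,1)
Step 2: ant0:(0,2)->W->(0,1) | ant1:(0,1)->E->(0,2) | ant2:(0,0)->E->(0,1)
  grid max=7 at (0,1)
Step 3: ant0:(0,1)->E->(0,2) | ant1:(0,2)->W->(0,1) | ant2:(0,1)->E->(0,2)
  grid max=8 at (0,1)

(0,2) (0,1) (0,2)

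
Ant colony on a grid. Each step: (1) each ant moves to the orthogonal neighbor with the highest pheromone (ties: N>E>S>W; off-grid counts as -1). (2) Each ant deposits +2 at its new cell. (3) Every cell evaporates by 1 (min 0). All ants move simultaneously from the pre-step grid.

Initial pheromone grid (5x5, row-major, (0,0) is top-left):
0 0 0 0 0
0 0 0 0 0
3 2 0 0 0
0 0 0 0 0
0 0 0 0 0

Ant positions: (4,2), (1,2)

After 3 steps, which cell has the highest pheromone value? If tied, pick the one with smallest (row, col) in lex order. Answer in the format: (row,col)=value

Step 1: ant0:(4,2)->N->(3,2) | ant1:(1,2)->N->(0,2)
  grid max=2 at (2,0)
Step 2: ant0:(3,2)->N->(2,2) | ant1:(0,2)->E->(0,3)
  grid max=1 at (0,3)
Step 3: ant0:(2,2)->N->(1,2) | ant1:(0,3)->E->(0,4)
  grid max=1 at (0,4)
Final grid:
  0 0 0 0 1
  0 0 1 0 0
  0 0 0 0 0
  0 0 0 0 0
  0 0 0 0 0
Max pheromone 1 at (0,4)

Answer: (0,4)=1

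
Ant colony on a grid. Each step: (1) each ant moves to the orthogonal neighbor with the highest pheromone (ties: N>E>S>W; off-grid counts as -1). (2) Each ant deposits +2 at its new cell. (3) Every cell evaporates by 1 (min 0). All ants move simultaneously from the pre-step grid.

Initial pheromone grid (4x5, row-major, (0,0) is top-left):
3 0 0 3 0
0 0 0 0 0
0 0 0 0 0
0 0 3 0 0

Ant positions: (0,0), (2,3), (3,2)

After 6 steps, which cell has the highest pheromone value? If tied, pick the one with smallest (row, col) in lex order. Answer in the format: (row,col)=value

Step 1: ant0:(0,0)->E->(0,1) | ant1:(2,3)->N->(1,3) | ant2:(3,2)->N->(2,2)
  grid max=2 at (0,0)
Step 2: ant0:(0,1)->W->(0,0) | ant1:(1,3)->N->(0,3) | ant2:(2,2)->S->(3,2)
  grid max=3 at (0,0)
Step 3: ant0:(0,0)->E->(0,1) | ant1:(0,3)->E->(0,4) | ant2:(3,2)->N->(2,2)
  grid max=2 at (0,0)
Step 4: ant0:(0,1)->W->(0,0) | ant1:(0,4)->W->(0,3) | ant2:(2,2)->S->(3,2)
  grid max=3 at (0,0)
Step 5: ant0:(0,0)->E->(0,1) | ant1:(0,3)->E->(0,4) | ant2:(3,2)->N->(2,2)
  grid max=2 at (0,0)
Step 6: ant0:(0,1)->W->(0,0) | ant1:(0,4)->W->(0,3) | ant2:(2,2)->S->(3,2)
  grid max=3 at (0,0)
Final grid:
  3 0 0 3 0
  0 0 0 0 0
  0 0 0 0 0
  0 0 3 0 0
Max pheromone 3 at (0,0)

Answer: (0,0)=3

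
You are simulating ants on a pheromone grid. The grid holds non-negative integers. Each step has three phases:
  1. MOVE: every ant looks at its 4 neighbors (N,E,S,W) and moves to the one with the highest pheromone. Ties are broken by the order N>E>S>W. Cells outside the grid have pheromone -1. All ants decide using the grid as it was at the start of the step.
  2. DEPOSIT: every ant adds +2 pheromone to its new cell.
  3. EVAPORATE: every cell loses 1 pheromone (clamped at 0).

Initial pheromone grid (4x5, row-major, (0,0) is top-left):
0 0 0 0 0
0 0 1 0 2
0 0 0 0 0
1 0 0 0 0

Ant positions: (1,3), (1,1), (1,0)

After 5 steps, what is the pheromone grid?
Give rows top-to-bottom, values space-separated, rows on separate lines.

After step 1: ants at (1,4),(1,2),(0,0)
  1 0 0 0 0
  0 0 2 0 3
  0 0 0 0 0
  0 0 0 0 0
After step 2: ants at (0,4),(0,2),(0,1)
  0 1 1 0 1
  0 0 1 0 2
  0 0 0 0 0
  0 0 0 0 0
After step 3: ants at (1,4),(1,2),(0,2)
  0 0 2 0 0
  0 0 2 0 3
  0 0 0 0 0
  0 0 0 0 0
After step 4: ants at (0,4),(0,2),(1,2)
  0 0 3 0 1
  0 0 3 0 2
  0 0 0 0 0
  0 0 0 0 0
After step 5: ants at (1,4),(1,2),(0,2)
  0 0 4 0 0
  0 0 4 0 3
  0 0 0 0 0
  0 0 0 0 0

0 0 4 0 0
0 0 4 0 3
0 0 0 0 0
0 0 0 0 0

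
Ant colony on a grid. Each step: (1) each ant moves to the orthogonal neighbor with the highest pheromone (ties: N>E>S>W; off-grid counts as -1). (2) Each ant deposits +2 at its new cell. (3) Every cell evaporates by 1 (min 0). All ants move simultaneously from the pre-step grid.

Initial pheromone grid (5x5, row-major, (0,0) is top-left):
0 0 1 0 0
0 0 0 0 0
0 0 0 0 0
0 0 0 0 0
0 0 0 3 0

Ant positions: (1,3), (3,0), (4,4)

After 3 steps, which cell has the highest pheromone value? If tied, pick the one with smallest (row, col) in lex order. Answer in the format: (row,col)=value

Step 1: ant0:(1,3)->N->(0,3) | ant1:(3,0)->N->(2,0) | ant2:(4,4)->W->(4,3)
  grid max=4 at (4,3)
Step 2: ant0:(0,3)->E->(0,4) | ant1:(2,0)->N->(1,0) | ant2:(4,3)->N->(3,3)
  grid max=3 at (4,3)
Step 3: ant0:(0,4)->S->(1,4) | ant1:(1,0)->N->(0,0) | ant2:(3,3)->S->(4,3)
  grid max=4 at (4,3)
Final grid:
  1 0 0 0 0
  0 0 0 0 1
  0 0 0 0 0
  0 0 0 0 0
  0 0 0 4 0
Max pheromone 4 at (4,3)

Answer: (4,3)=4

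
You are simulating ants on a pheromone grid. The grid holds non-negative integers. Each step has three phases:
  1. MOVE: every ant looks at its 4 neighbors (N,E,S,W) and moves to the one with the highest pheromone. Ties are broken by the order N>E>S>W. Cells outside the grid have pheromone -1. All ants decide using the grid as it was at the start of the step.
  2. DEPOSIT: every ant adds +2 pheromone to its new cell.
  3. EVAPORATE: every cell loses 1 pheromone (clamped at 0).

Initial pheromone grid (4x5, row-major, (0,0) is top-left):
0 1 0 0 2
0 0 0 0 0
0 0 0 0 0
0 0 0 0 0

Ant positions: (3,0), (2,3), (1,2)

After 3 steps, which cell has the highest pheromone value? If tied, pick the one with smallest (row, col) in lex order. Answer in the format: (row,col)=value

Answer: (0,4)=3

Derivation:
Step 1: ant0:(3,0)->N->(2,0) | ant1:(2,3)->N->(1,3) | ant2:(1,2)->N->(0,2)
  grid max=1 at (0,2)
Step 2: ant0:(2,0)->N->(1,0) | ant1:(1,3)->N->(0,3) | ant2:(0,2)->E->(0,3)
  grid max=3 at (0,3)
Step 3: ant0:(1,0)->N->(0,0) | ant1:(0,3)->E->(0,4) | ant2:(0,3)->E->(0,4)
  grid max=3 at (0,4)
Final grid:
  1 0 0 2 3
  0 0 0 0 0
  0 0 0 0 0
  0 0 0 0 0
Max pheromone 3 at (0,4)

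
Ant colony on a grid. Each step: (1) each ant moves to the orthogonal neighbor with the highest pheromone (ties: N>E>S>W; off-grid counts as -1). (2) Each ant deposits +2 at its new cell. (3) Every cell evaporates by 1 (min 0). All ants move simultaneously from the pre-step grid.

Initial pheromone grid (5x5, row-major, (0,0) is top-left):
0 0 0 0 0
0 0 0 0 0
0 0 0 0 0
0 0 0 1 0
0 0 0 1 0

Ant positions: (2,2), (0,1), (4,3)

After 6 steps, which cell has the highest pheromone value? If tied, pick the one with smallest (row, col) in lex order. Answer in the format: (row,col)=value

Answer: (0,2)=6

Derivation:
Step 1: ant0:(2,2)->N->(1,2) | ant1:(0,1)->E->(0,2) | ant2:(4,3)->N->(3,3)
  grid max=2 at (3,3)
Step 2: ant0:(1,2)->N->(0,2) | ant1:(0,2)->S->(1,2) | ant2:(3,3)->N->(2,3)
  grid max=2 at (0,2)
Step 3: ant0:(0,2)->S->(1,2) | ant1:(1,2)->N->(0,2) | ant2:(2,3)->S->(3,3)
  grid max=3 at (0,2)
Step 4: ant0:(1,2)->N->(0,2) | ant1:(0,2)->S->(1,2) | ant2:(3,3)->N->(2,3)
  grid max=4 at (0,2)
Step 5: ant0:(0,2)->S->(1,2) | ant1:(1,2)->N->(0,2) | ant2:(2,3)->S->(3,3)
  grid max=5 at (0,2)
Step 6: ant0:(1,2)->N->(0,2) | ant1:(0,2)->S->(1,2) | ant2:(3,3)->N->(2,3)
  grid max=6 at (0,2)
Final grid:
  0 0 6 0 0
  0 0 6 0 0
  0 0 0 1 0
  0 0 0 1 0
  0 0 0 0 0
Max pheromone 6 at (0,2)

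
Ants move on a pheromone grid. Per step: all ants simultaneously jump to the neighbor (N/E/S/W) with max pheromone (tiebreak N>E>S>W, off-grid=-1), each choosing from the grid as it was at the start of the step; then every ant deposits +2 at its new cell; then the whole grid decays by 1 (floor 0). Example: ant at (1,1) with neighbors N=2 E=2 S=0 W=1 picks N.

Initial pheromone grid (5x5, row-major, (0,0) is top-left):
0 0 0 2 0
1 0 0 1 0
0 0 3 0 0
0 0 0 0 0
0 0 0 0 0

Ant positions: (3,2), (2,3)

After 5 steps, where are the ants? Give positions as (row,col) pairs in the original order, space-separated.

Step 1: ant0:(3,2)->N->(2,2) | ant1:(2,3)->W->(2,2)
  grid max=6 at (2,2)
Step 2: ant0:(2,2)->N->(1,2) | ant1:(2,2)->N->(1,2)
  grid max=5 at (2,2)
Step 3: ant0:(1,2)->S->(2,2) | ant1:(1,2)->S->(2,2)
  grid max=8 at (2,2)
Step 4: ant0:(2,2)->N->(1,2) | ant1:(2,2)->N->(1,2)
  grid max=7 at (2,2)
Step 5: ant0:(1,2)->S->(2,2) | ant1:(1,2)->S->(2,2)
  grid max=10 at (2,2)

(2,2) (2,2)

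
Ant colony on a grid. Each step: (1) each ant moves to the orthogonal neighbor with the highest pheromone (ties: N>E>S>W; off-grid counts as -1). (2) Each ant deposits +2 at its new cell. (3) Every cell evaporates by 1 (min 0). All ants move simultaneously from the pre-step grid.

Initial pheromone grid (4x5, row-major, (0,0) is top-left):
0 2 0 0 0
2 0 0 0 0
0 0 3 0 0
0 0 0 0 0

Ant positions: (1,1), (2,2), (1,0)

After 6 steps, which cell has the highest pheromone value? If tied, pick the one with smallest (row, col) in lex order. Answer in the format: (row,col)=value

Answer: (0,1)=8

Derivation:
Step 1: ant0:(1,1)->N->(0,1) | ant1:(2,2)->N->(1,2) | ant2:(1,0)->N->(0,0)
  grid max=3 at (0,1)
Step 2: ant0:(0,1)->W->(0,0) | ant1:(1,2)->S->(2,2) | ant2:(0,0)->E->(0,1)
  grid max=4 at (0,1)
Step 3: ant0:(0,0)->E->(0,1) | ant1:(2,2)->N->(1,2) | ant2:(0,1)->W->(0,0)
  grid max=5 at (0,1)
Step 4: ant0:(0,1)->W->(0,0) | ant1:(1,2)->S->(2,2) | ant2:(0,0)->E->(0,1)
  grid max=6 at (0,1)
Step 5: ant0:(0,0)->E->(0,1) | ant1:(2,2)->N->(1,2) | ant2:(0,1)->W->(0,0)
  grid max=7 at (0,1)
Step 6: ant0:(0,1)->W->(0,0) | ant1:(1,2)->S->(2,2) | ant2:(0,0)->E->(0,1)
  grid max=8 at (0,1)
Final grid:
  6 8 0 0 0
  0 0 0 0 0
  0 0 3 0 0
  0 0 0 0 0
Max pheromone 8 at (0,1)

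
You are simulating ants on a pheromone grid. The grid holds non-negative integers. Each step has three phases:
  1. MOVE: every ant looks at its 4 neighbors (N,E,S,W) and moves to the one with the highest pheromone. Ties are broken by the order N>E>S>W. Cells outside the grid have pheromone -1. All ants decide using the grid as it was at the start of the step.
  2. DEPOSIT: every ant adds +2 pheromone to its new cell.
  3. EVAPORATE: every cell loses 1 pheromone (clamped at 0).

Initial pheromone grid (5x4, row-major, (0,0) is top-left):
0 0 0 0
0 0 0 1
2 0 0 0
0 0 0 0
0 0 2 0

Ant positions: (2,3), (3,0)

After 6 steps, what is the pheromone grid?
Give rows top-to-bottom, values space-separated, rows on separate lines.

After step 1: ants at (1,3),(2,0)
  0 0 0 0
  0 0 0 2
  3 0 0 0
  0 0 0 0
  0 0 1 0
After step 2: ants at (0,3),(1,0)
  0 0 0 1
  1 0 0 1
  2 0 0 0
  0 0 0 0
  0 0 0 0
After step 3: ants at (1,3),(2,0)
  0 0 0 0
  0 0 0 2
  3 0 0 0
  0 0 0 0
  0 0 0 0
After step 4: ants at (0,3),(1,0)
  0 0 0 1
  1 0 0 1
  2 0 0 0
  0 0 0 0
  0 0 0 0
After step 5: ants at (1,3),(2,0)
  0 0 0 0
  0 0 0 2
  3 0 0 0
  0 0 0 0
  0 0 0 0
After step 6: ants at (0,3),(1,0)
  0 0 0 1
  1 0 0 1
  2 0 0 0
  0 0 0 0
  0 0 0 0

0 0 0 1
1 0 0 1
2 0 0 0
0 0 0 0
0 0 0 0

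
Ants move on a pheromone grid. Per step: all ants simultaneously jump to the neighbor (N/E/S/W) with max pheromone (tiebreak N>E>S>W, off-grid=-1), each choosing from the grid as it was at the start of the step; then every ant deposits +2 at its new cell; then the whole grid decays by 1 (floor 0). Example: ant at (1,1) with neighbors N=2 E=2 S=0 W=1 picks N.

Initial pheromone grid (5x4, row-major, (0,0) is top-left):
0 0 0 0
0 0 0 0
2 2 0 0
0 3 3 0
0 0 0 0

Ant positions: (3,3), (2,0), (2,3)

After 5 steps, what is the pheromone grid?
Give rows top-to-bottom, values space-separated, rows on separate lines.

After step 1: ants at (3,2),(2,1),(1,3)
  0 0 0 0
  0 0 0 1
  1 3 0 0
  0 2 4 0
  0 0 0 0
After step 2: ants at (3,1),(3,1),(0,3)
  0 0 0 1
  0 0 0 0
  0 2 0 0
  0 5 3 0
  0 0 0 0
After step 3: ants at (3,2),(3,2),(1,3)
  0 0 0 0
  0 0 0 1
  0 1 0 0
  0 4 6 0
  0 0 0 0
After step 4: ants at (3,1),(3,1),(0,3)
  0 0 0 1
  0 0 0 0
  0 0 0 0
  0 7 5 0
  0 0 0 0
After step 5: ants at (3,2),(3,2),(1,3)
  0 0 0 0
  0 0 0 1
  0 0 0 0
  0 6 8 0
  0 0 0 0

0 0 0 0
0 0 0 1
0 0 0 0
0 6 8 0
0 0 0 0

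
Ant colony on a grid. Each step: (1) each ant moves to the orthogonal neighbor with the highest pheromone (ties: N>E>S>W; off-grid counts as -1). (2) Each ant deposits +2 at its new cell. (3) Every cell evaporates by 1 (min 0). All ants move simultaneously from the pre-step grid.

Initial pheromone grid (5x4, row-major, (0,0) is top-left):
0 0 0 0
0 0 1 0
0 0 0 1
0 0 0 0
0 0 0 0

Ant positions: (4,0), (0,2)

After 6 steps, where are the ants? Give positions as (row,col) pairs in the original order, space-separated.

Step 1: ant0:(4,0)->N->(3,0) | ant1:(0,2)->S->(1,2)
  grid max=2 at (1,2)
Step 2: ant0:(3,0)->N->(2,0) | ant1:(1,2)->N->(0,2)
  grid max=1 at (0,2)
Step 3: ant0:(2,0)->N->(1,0) | ant1:(0,2)->S->(1,2)
  grid max=2 at (1,2)
Step 4: ant0:(1,0)->N->(0,0) | ant1:(1,2)->N->(0,2)
  grid max=1 at (0,0)
Step 5: ant0:(0,0)->E->(0,1) | ant1:(0,2)->S->(1,2)
  grid max=2 at (1,2)
Step 6: ant0:(0,1)->E->(0,2) | ant1:(1,2)->N->(0,2)
  grid max=3 at (0,2)

(0,2) (0,2)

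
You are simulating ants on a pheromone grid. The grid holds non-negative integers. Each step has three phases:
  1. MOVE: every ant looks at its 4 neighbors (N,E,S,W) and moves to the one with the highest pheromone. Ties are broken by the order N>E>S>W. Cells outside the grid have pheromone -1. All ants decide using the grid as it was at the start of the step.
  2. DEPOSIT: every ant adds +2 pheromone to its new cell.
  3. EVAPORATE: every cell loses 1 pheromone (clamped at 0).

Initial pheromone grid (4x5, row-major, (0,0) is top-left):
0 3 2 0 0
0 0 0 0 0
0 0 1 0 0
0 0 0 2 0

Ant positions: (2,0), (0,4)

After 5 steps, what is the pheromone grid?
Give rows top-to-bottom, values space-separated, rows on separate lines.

After step 1: ants at (1,0),(1,4)
  0 2 1 0 0
  1 0 0 0 1
  0 0 0 0 0
  0 0 0 1 0
After step 2: ants at (0,0),(0,4)
  1 1 0 0 1
  0 0 0 0 0
  0 0 0 0 0
  0 0 0 0 0
After step 3: ants at (0,1),(1,4)
  0 2 0 0 0
  0 0 0 0 1
  0 0 0 0 0
  0 0 0 0 0
After step 4: ants at (0,2),(0,4)
  0 1 1 0 1
  0 0 0 0 0
  0 0 0 0 0
  0 0 0 0 0
After step 5: ants at (0,1),(1,4)
  0 2 0 0 0
  0 0 0 0 1
  0 0 0 0 0
  0 0 0 0 0

0 2 0 0 0
0 0 0 0 1
0 0 0 0 0
0 0 0 0 0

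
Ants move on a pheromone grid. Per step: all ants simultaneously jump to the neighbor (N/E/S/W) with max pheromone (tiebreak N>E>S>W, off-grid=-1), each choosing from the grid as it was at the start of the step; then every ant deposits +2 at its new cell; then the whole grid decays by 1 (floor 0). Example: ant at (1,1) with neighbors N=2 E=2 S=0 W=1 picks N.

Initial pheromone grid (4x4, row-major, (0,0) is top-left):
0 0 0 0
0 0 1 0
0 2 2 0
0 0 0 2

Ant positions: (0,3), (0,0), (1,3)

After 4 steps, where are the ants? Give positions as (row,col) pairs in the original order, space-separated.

Step 1: ant0:(0,3)->S->(1,3) | ant1:(0,0)->E->(0,1) | ant2:(1,3)->W->(1,2)
  grid max=2 at (1,2)
Step 2: ant0:(1,3)->W->(1,2) | ant1:(0,1)->E->(0,2) | ant2:(1,2)->E->(1,3)
  grid max=3 at (1,2)
Step 3: ant0:(1,2)->E->(1,3) | ant1:(0,2)->S->(1,2) | ant2:(1,3)->W->(1,2)
  grid max=6 at (1,2)
Step 4: ant0:(1,3)->W->(1,2) | ant1:(1,2)->E->(1,3) | ant2:(1,2)->E->(1,3)
  grid max=7 at (1,2)

(1,2) (1,3) (1,3)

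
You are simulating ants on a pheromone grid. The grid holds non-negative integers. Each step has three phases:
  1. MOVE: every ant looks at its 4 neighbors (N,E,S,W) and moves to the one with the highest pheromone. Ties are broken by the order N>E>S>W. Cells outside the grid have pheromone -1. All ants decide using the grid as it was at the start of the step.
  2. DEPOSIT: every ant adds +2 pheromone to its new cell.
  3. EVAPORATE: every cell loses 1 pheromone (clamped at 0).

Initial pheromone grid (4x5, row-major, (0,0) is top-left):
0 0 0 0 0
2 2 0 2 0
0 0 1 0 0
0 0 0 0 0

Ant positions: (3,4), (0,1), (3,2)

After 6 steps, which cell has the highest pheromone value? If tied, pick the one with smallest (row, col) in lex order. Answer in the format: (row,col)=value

Step 1: ant0:(3,4)->N->(2,4) | ant1:(0,1)->S->(1,1) | ant2:(3,2)->N->(2,2)
  grid max=3 at (1,1)
Step 2: ant0:(2,4)->N->(1,4) | ant1:(1,1)->W->(1,0) | ant2:(2,2)->N->(1,2)
  grid max=2 at (1,0)
Step 3: ant0:(1,4)->N->(0,4) | ant1:(1,0)->E->(1,1) | ant2:(1,2)->W->(1,1)
  grid max=5 at (1,1)
Step 4: ant0:(0,4)->S->(1,4) | ant1:(1,1)->W->(1,0) | ant2:(1,1)->W->(1,0)
  grid max=4 at (1,0)
Step 5: ant0:(1,4)->N->(0,4) | ant1:(1,0)->E->(1,1) | ant2:(1,0)->E->(1,1)
  grid max=7 at (1,1)
Step 6: ant0:(0,4)->S->(1,4) | ant1:(1,1)->W->(1,0) | ant2:(1,1)->W->(1,0)
  grid max=6 at (1,0)
Final grid:
  0 0 0 0 0
  6 6 0 0 1
  0 0 0 0 0
  0 0 0 0 0
Max pheromone 6 at (1,0)

Answer: (1,0)=6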